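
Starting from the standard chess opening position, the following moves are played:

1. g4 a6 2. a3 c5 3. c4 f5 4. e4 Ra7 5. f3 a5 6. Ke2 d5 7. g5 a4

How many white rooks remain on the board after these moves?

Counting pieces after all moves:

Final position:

  a b c d e f g h
  ─────────────────
8│· ♞ ♝ ♛ ♚ ♝ ♞ ♜│8
7│♜ ♟ · · ♟ · ♟ ♟│7
6│· · · · · · · ·│6
5│· · ♟ ♟ · ♟ ♙ ·│5
4│♟ · ♙ · ♙ · · ·│4
3│♙ · · · · ♙ · ·│3
2│· ♙ · ♙ ♔ · · ♙│2
1│♖ ♘ ♗ ♕ · ♗ ♘ ♖│1
  ─────────────────
  a b c d e f g h


2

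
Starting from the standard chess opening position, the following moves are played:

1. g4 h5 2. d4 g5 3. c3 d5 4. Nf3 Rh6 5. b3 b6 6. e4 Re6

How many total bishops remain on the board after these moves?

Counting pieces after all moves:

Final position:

  a b c d e f g h
  ─────────────────
8│♜ ♞ ♝ ♛ ♚ ♝ ♞ ·│8
7│♟ · ♟ · ♟ ♟ · ·│7
6│· ♟ · · ♜ · · ·│6
5│· · · ♟ · · ♟ ♟│5
4│· · · ♙ ♙ · ♙ ·│4
3│· ♙ ♙ · · ♘ · ·│3
2│♙ · · · · ♙ · ♙│2
1│♖ ♘ ♗ ♕ ♔ ♗ · ♖│1
  ─────────────────
  a b c d e f g h


4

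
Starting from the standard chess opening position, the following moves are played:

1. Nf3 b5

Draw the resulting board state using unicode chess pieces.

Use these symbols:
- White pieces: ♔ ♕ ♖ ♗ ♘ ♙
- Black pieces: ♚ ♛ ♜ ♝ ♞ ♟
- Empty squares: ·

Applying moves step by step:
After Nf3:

♜ ♞ ♝ ♛ ♚ ♝ ♞ ♜
♟ ♟ ♟ ♟ ♟ ♟ ♟ ♟
· · · · · · · ·
· · · · · · · ·
· · · · · · · ·
· · · · · ♘ · ·
♙ ♙ ♙ ♙ ♙ ♙ ♙ ♙
♖ ♘ ♗ ♕ ♔ ♗ · ♖


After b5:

♜ ♞ ♝ ♛ ♚ ♝ ♞ ♜
♟ · ♟ ♟ ♟ ♟ ♟ ♟
· · · · · · · ·
· ♟ · · · · · ·
· · · · · · · ·
· · · · · ♘ · ·
♙ ♙ ♙ ♙ ♙ ♙ ♙ ♙
♖ ♘ ♗ ♕ ♔ ♗ · ♖



  a b c d e f g h
  ─────────────────
8│♜ ♞ ♝ ♛ ♚ ♝ ♞ ♜│8
7│♟ · ♟ ♟ ♟ ♟ ♟ ♟│7
6│· · · · · · · ·│6
5│· ♟ · · · · · ·│5
4│· · · · · · · ·│4
3│· · · · · ♘ · ·│3
2│♙ ♙ ♙ ♙ ♙ ♙ ♙ ♙│2
1│♖ ♘ ♗ ♕ ♔ ♗ · ♖│1
  ─────────────────
  a b c d e f g h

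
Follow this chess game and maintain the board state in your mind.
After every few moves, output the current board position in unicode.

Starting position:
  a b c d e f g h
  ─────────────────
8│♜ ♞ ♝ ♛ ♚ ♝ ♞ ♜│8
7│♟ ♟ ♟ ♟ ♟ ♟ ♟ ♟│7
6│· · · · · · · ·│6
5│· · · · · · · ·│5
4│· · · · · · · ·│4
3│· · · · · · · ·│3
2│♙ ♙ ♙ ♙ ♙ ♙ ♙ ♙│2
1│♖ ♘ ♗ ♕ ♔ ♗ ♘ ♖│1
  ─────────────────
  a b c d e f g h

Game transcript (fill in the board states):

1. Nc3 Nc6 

  a b c d e f g h
  ─────────────────
8│♜ · ♝ ♛ ♚ ♝ ♞ ♜│8
7│♟ ♟ ♟ ♟ ♟ ♟ ♟ ♟│7
6│· · ♞ · · · · ·│6
5│· · · · · · · ·│5
4│· · · · · · · ·│4
3│· · ♘ · · · · ·│3
2│♙ ♙ ♙ ♙ ♙ ♙ ♙ ♙│2
1│♖ · ♗ ♕ ♔ ♗ ♘ ♖│1
  ─────────────────
  a b c d e f g h

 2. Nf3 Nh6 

  a b c d e f g h
  ─────────────────
8│♜ · ♝ ♛ ♚ ♝ · ♜│8
7│♟ ♟ ♟ ♟ ♟ ♟ ♟ ♟│7
6│· · ♞ · · · · ♞│6
5│· · · · · · · ·│5
4│· · · · · · · ·│4
3│· · ♘ · · ♘ · ·│3
2│♙ ♙ ♙ ♙ ♙ ♙ ♙ ♙│2
1│♖ · ♗ ♕ ♔ ♗ · ♖│1
  ─────────────────
  a b c d e f g h

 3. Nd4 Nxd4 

  a b c d e f g h
  ─────────────────
8│♜ · ♝ ♛ ♚ ♝ · ♜│8
7│♟ ♟ ♟ ♟ ♟ ♟ ♟ ♟│7
6│· · · · · · · ♞│6
5│· · · · · · · ·│5
4│· · · ♞ · · · ·│4
3│· · ♘ · · · · ·│3
2│♙ ♙ ♙ ♙ ♙ ♙ ♙ ♙│2
1│♖ · ♗ ♕ ♔ ♗ · ♖│1
  ─────────────────
  a b c d e f g h



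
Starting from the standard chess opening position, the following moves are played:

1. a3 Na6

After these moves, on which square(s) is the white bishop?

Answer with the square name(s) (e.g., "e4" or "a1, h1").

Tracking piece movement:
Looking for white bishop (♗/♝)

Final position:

  a b c d e f g h
  ─────────────────
8│♜ · ♝ ♛ ♚ ♝ ♞ ♜│8
7│♟ ♟ ♟ ♟ ♟ ♟ ♟ ♟│7
6│♞ · · · · · · ·│6
5│· · · · · · · ·│5
4│· · · · · · · ·│4
3│♙ · · · · · · ·│3
2│· ♙ ♙ ♙ ♙ ♙ ♙ ♙│2
1│♖ ♘ ♗ ♕ ♔ ♗ ♘ ♖│1
  ─────────────────
  a b c d e f g h


c1, f1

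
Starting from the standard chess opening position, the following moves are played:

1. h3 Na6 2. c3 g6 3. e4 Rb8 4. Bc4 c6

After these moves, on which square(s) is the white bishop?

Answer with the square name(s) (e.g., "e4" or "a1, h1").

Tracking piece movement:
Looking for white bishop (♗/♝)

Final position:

  a b c d e f g h
  ─────────────────
8│· ♜ ♝ ♛ ♚ ♝ ♞ ♜│8
7│♟ ♟ · ♟ ♟ ♟ · ♟│7
6│♞ · ♟ · · · ♟ ·│6
5│· · · · · · · ·│5
4│· · ♗ · ♙ · · ·│4
3│· · ♙ · · · · ♙│3
2│♙ ♙ · ♙ · ♙ ♙ ·│2
1│♖ ♘ ♗ ♕ ♔ · ♘ ♖│1
  ─────────────────
  a b c d e f g h


c1, c4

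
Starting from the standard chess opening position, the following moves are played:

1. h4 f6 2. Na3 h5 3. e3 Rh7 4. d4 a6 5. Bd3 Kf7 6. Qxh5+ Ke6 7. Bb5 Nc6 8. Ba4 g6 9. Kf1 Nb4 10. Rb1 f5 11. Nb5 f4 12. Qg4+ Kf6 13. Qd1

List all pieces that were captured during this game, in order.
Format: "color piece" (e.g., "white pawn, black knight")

Tracking captures:
  Qxh5+: captured black pawn

black pawn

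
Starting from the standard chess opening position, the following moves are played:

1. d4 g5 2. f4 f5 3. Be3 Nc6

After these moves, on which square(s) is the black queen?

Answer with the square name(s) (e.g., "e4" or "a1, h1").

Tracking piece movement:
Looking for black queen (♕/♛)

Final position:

  a b c d e f g h
  ─────────────────
8│♜ · ♝ ♛ ♚ ♝ ♞ ♜│8
7│♟ ♟ ♟ ♟ ♟ · · ♟│7
6│· · ♞ · · · · ·│6
5│· · · · · ♟ ♟ ·│5
4│· · · ♙ · ♙ · ·│4
3│· · · · ♗ · · ·│3
2│♙ ♙ ♙ · ♙ · ♙ ♙│2
1│♖ ♘ · ♕ ♔ ♗ ♘ ♖│1
  ─────────────────
  a b c d e f g h


d8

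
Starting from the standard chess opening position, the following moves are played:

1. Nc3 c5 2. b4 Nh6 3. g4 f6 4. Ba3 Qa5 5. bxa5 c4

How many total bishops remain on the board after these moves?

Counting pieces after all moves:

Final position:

  a b c d e f g h
  ─────────────────
8│♜ ♞ ♝ · ♚ ♝ · ♜│8
7│♟ ♟ · ♟ ♟ · ♟ ♟│7
6│· · · · · ♟ · ♞│6
5│♙ · · · · · · ·│5
4│· · ♟ · · · ♙ ·│4
3│♗ · ♘ · · · · ·│3
2│♙ · ♙ ♙ ♙ ♙ · ♙│2
1│♖ · · ♕ ♔ ♗ ♘ ♖│1
  ─────────────────
  a b c d e f g h


4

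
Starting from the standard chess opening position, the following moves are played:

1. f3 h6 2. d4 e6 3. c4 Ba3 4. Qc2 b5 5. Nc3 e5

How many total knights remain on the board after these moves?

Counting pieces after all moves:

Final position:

  a b c d e f g h
  ─────────────────
8│♜ ♞ ♝ ♛ ♚ · ♞ ♜│8
7│♟ · ♟ ♟ · ♟ ♟ ·│7
6│· · · · · · · ♟│6
5│· ♟ · · ♟ · · ·│5
4│· · ♙ ♙ · · · ·│4
3│♝ · ♘ · · ♙ · ·│3
2│♙ ♙ ♕ · ♙ · ♙ ♙│2
1│♖ · ♗ · ♔ ♗ ♘ ♖│1
  ─────────────────
  a b c d e f g h


4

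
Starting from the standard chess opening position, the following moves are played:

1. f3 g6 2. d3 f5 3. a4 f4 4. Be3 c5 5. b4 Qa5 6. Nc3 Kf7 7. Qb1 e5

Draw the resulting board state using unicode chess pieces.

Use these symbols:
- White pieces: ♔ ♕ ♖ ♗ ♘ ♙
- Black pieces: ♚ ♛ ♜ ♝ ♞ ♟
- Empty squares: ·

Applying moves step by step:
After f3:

♜ ♞ ♝ ♛ ♚ ♝ ♞ ♜
♟ ♟ ♟ ♟ ♟ ♟ ♟ ♟
· · · · · · · ·
· · · · · · · ·
· · · · · · · ·
· · · · · ♙ · ·
♙ ♙ ♙ ♙ ♙ · ♙ ♙
♖ ♘ ♗ ♕ ♔ ♗ ♘ ♖


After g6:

♜ ♞ ♝ ♛ ♚ ♝ ♞ ♜
♟ ♟ ♟ ♟ ♟ ♟ · ♟
· · · · · · ♟ ·
· · · · · · · ·
· · · · · · · ·
· · · · · ♙ · ·
♙ ♙ ♙ ♙ ♙ · ♙ ♙
♖ ♘ ♗ ♕ ♔ ♗ ♘ ♖


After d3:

♜ ♞ ♝ ♛ ♚ ♝ ♞ ♜
♟ ♟ ♟ ♟ ♟ ♟ · ♟
· · · · · · ♟ ·
· · · · · · · ·
· · · · · · · ·
· · · ♙ · ♙ · ·
♙ ♙ ♙ · ♙ · ♙ ♙
♖ ♘ ♗ ♕ ♔ ♗ ♘ ♖


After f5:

♜ ♞ ♝ ♛ ♚ ♝ ♞ ♜
♟ ♟ ♟ ♟ ♟ · · ♟
· · · · · · ♟ ·
· · · · · ♟ · ·
· · · · · · · ·
· · · ♙ · ♙ · ·
♙ ♙ ♙ · ♙ · ♙ ♙
♖ ♘ ♗ ♕ ♔ ♗ ♘ ♖


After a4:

♜ ♞ ♝ ♛ ♚ ♝ ♞ ♜
♟ ♟ ♟ ♟ ♟ · · ♟
· · · · · · ♟ ·
· · · · · ♟ · ·
♙ · · · · · · ·
· · · ♙ · ♙ · ·
· ♙ ♙ · ♙ · ♙ ♙
♖ ♘ ♗ ♕ ♔ ♗ ♘ ♖


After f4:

♜ ♞ ♝ ♛ ♚ ♝ ♞ ♜
♟ ♟ ♟ ♟ ♟ · · ♟
· · · · · · ♟ ·
· · · · · · · ·
♙ · · · · ♟ · ·
· · · ♙ · ♙ · ·
· ♙ ♙ · ♙ · ♙ ♙
♖ ♘ ♗ ♕ ♔ ♗ ♘ ♖


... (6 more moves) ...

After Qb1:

♜ ♞ ♝ · · ♝ ♞ ♜
♟ ♟ · ♟ ♟ ♚ · ♟
· · · · · · ♟ ·
♛ · ♟ · · · · ·
♙ ♙ · · · ♟ · ·
· · ♘ ♙ ♗ ♙ · ·
· · ♙ · ♙ · ♙ ♙
♖ ♕ · · ♔ ♗ ♘ ♖


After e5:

♜ ♞ ♝ · · ♝ ♞ ♜
♟ ♟ · ♟ · ♚ · ♟
· · · · · · ♟ ·
♛ · ♟ · ♟ · · ·
♙ ♙ · · · ♟ · ·
· · ♘ ♙ ♗ ♙ · ·
· · ♙ · ♙ · ♙ ♙
♖ ♕ · · ♔ ♗ ♘ ♖



  a b c d e f g h
  ─────────────────
8│♜ ♞ ♝ · · ♝ ♞ ♜│8
7│♟ ♟ · ♟ · ♚ · ♟│7
6│· · · · · · ♟ ·│6
5│♛ · ♟ · ♟ · · ·│5
4│♙ ♙ · · · ♟ · ·│4
3│· · ♘ ♙ ♗ ♙ · ·│3
2│· · ♙ · ♙ · ♙ ♙│2
1│♖ ♕ · · ♔ ♗ ♘ ♖│1
  ─────────────────
  a b c d e f g h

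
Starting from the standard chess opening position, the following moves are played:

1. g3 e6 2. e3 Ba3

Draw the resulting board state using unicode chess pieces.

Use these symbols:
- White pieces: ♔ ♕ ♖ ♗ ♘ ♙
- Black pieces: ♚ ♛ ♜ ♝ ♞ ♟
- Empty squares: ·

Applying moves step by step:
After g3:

♜ ♞ ♝ ♛ ♚ ♝ ♞ ♜
♟ ♟ ♟ ♟ ♟ ♟ ♟ ♟
· · · · · · · ·
· · · · · · · ·
· · · · · · · ·
· · · · · · ♙ ·
♙ ♙ ♙ ♙ ♙ ♙ · ♙
♖ ♘ ♗ ♕ ♔ ♗ ♘ ♖


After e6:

♜ ♞ ♝ ♛ ♚ ♝ ♞ ♜
♟ ♟ ♟ ♟ · ♟ ♟ ♟
· · · · ♟ · · ·
· · · · · · · ·
· · · · · · · ·
· · · · · · ♙ ·
♙ ♙ ♙ ♙ ♙ ♙ · ♙
♖ ♘ ♗ ♕ ♔ ♗ ♘ ♖


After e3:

♜ ♞ ♝ ♛ ♚ ♝ ♞ ♜
♟ ♟ ♟ ♟ · ♟ ♟ ♟
· · · · ♟ · · ·
· · · · · · · ·
· · · · · · · ·
· · · · ♙ · ♙ ·
♙ ♙ ♙ ♙ · ♙ · ♙
♖ ♘ ♗ ♕ ♔ ♗ ♘ ♖


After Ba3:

♜ ♞ ♝ ♛ ♚ · ♞ ♜
♟ ♟ ♟ ♟ · ♟ ♟ ♟
· · · · ♟ · · ·
· · · · · · · ·
· · · · · · · ·
♝ · · · ♙ · ♙ ·
♙ ♙ ♙ ♙ · ♙ · ♙
♖ ♘ ♗ ♕ ♔ ♗ ♘ ♖



  a b c d e f g h
  ─────────────────
8│♜ ♞ ♝ ♛ ♚ · ♞ ♜│8
7│♟ ♟ ♟ ♟ · ♟ ♟ ♟│7
6│· · · · ♟ · · ·│6
5│· · · · · · · ·│5
4│· · · · · · · ·│4
3│♝ · · · ♙ · ♙ ·│3
2│♙ ♙ ♙ ♙ · ♙ · ♙│2
1│♖ ♘ ♗ ♕ ♔ ♗ ♘ ♖│1
  ─────────────────
  a b c d e f g h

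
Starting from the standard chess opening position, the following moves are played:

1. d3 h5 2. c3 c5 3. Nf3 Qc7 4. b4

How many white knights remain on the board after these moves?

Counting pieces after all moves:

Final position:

  a b c d e f g h
  ─────────────────
8│♜ ♞ ♝ · ♚ ♝ ♞ ♜│8
7│♟ ♟ ♛ ♟ ♟ ♟ ♟ ·│7
6│· · · · · · · ·│6
5│· · ♟ · · · · ♟│5
4│· ♙ · · · · · ·│4
3│· · ♙ ♙ · ♘ · ·│3
2│♙ · · · ♙ ♙ ♙ ♙│2
1│♖ ♘ ♗ ♕ ♔ ♗ · ♖│1
  ─────────────────
  a b c d e f g h


2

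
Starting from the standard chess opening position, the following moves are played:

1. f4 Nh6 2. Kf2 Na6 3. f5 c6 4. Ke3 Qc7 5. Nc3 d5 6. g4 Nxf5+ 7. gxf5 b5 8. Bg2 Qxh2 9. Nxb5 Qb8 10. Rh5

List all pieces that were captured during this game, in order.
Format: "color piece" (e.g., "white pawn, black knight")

Tracking captures:
  Nxf5+: captured white pawn
  gxf5: captured black knight
  Qxh2: captured white pawn
  Nxb5: captured black pawn

white pawn, black knight, white pawn, black pawn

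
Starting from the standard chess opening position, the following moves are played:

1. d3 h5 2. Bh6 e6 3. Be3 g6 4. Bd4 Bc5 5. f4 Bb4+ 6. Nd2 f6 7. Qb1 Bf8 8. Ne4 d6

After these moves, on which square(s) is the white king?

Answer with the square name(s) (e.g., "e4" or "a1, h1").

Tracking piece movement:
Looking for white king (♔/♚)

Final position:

  a b c d e f g h
  ─────────────────
8│♜ ♞ ♝ ♛ ♚ ♝ ♞ ♜│8
7│♟ ♟ ♟ · · · · ·│7
6│· · · ♟ ♟ ♟ ♟ ·│6
5│· · · · · · · ♟│5
4│· · · ♗ ♘ ♙ · ·│4
3│· · · ♙ · · · ·│3
2│♙ ♙ ♙ · ♙ · ♙ ♙│2
1│♖ ♕ · · ♔ ♗ ♘ ♖│1
  ─────────────────
  a b c d e f g h


e1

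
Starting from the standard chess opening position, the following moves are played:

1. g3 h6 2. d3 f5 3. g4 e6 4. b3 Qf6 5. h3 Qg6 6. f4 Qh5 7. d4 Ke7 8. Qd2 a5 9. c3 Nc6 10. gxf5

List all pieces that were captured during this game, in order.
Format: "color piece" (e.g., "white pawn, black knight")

Tracking captures:
  gxf5: captured black pawn

black pawn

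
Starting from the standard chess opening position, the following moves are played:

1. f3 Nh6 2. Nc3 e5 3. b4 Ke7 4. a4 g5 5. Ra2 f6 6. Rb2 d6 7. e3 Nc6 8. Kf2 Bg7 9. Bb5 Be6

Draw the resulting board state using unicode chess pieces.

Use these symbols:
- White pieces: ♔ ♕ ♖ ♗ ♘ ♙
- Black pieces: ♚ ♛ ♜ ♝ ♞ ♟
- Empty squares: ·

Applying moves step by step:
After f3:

♜ ♞ ♝ ♛ ♚ ♝ ♞ ♜
♟ ♟ ♟ ♟ ♟ ♟ ♟ ♟
· · · · · · · ·
· · · · · · · ·
· · · · · · · ·
· · · · · ♙ · ·
♙ ♙ ♙ ♙ ♙ · ♙ ♙
♖ ♘ ♗ ♕ ♔ ♗ ♘ ♖


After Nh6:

♜ ♞ ♝ ♛ ♚ ♝ · ♜
♟ ♟ ♟ ♟ ♟ ♟ ♟ ♟
· · · · · · · ♞
· · · · · · · ·
· · · · · · · ·
· · · · · ♙ · ·
♙ ♙ ♙ ♙ ♙ · ♙ ♙
♖ ♘ ♗ ♕ ♔ ♗ ♘ ♖


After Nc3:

♜ ♞ ♝ ♛ ♚ ♝ · ♜
♟ ♟ ♟ ♟ ♟ ♟ ♟ ♟
· · · · · · · ♞
· · · · · · · ·
· · · · · · · ·
· · ♘ · · ♙ · ·
♙ ♙ ♙ ♙ ♙ · ♙ ♙
♖ · ♗ ♕ ♔ ♗ ♘ ♖


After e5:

♜ ♞ ♝ ♛ ♚ ♝ · ♜
♟ ♟ ♟ ♟ · ♟ ♟ ♟
· · · · · · · ♞
· · · · ♟ · · ·
· · · · · · · ·
· · ♘ · · ♙ · ·
♙ ♙ ♙ ♙ ♙ · ♙ ♙
♖ · ♗ ♕ ♔ ♗ ♘ ♖


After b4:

♜ ♞ ♝ ♛ ♚ ♝ · ♜
♟ ♟ ♟ ♟ · ♟ ♟ ♟
· · · · · · · ♞
· · · · ♟ · · ·
· ♙ · · · · · ·
· · ♘ · · ♙ · ·
♙ · ♙ ♙ ♙ · ♙ ♙
♖ · ♗ ♕ ♔ ♗ ♘ ♖


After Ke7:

♜ ♞ ♝ ♛ · ♝ · ♜
♟ ♟ ♟ ♟ ♚ ♟ ♟ ♟
· · · · · · · ♞
· · · · ♟ · · ·
· ♙ · · · · · ·
· · ♘ · · ♙ · ·
♙ · ♙ ♙ ♙ · ♙ ♙
♖ · ♗ ♕ ♔ ♗ ♘ ♖


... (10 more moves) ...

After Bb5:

♜ · ♝ ♛ · · · ♜
♟ ♟ ♟ · ♚ · ♝ ♟
· · ♞ ♟ · ♟ · ♞
· ♗ · · ♟ · ♟ ·
♙ ♙ · · · · · ·
· · ♘ · ♙ ♙ · ·
· ♖ ♙ ♙ · ♔ ♙ ♙
· · ♗ ♕ · · ♘ ♖


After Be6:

♜ · · ♛ · · · ♜
♟ ♟ ♟ · ♚ · ♝ ♟
· · ♞ ♟ ♝ ♟ · ♞
· ♗ · · ♟ · ♟ ·
♙ ♙ · · · · · ·
· · ♘ · ♙ ♙ · ·
· ♖ ♙ ♙ · ♔ ♙ ♙
· · ♗ ♕ · · ♘ ♖



  a b c d e f g h
  ─────────────────
8│♜ · · ♛ · · · ♜│8
7│♟ ♟ ♟ · ♚ · ♝ ♟│7
6│· · ♞ ♟ ♝ ♟ · ♞│6
5│· ♗ · · ♟ · ♟ ·│5
4│♙ ♙ · · · · · ·│4
3│· · ♘ · ♙ ♙ · ·│3
2│· ♖ ♙ ♙ · ♔ ♙ ♙│2
1│· · ♗ ♕ · · ♘ ♖│1
  ─────────────────
  a b c d e f g h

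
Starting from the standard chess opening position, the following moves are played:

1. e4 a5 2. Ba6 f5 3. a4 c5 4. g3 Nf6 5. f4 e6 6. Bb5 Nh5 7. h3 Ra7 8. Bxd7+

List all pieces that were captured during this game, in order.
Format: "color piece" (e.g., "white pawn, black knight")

Tracking captures:
  Bxd7+: captured black pawn

black pawn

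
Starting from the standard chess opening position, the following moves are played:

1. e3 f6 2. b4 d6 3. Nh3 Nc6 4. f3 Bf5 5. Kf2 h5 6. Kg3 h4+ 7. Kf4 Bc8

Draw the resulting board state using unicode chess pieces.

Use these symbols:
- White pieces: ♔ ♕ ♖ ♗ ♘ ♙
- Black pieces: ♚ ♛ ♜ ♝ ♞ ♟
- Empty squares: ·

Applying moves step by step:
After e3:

♜ ♞ ♝ ♛ ♚ ♝ ♞ ♜
♟ ♟ ♟ ♟ ♟ ♟ ♟ ♟
· · · · · · · ·
· · · · · · · ·
· · · · · · · ·
· · · · ♙ · · ·
♙ ♙ ♙ ♙ · ♙ ♙ ♙
♖ ♘ ♗ ♕ ♔ ♗ ♘ ♖


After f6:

♜ ♞ ♝ ♛ ♚ ♝ ♞ ♜
♟ ♟ ♟ ♟ ♟ · ♟ ♟
· · · · · ♟ · ·
· · · · · · · ·
· · · · · · · ·
· · · · ♙ · · ·
♙ ♙ ♙ ♙ · ♙ ♙ ♙
♖ ♘ ♗ ♕ ♔ ♗ ♘ ♖


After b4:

♜ ♞ ♝ ♛ ♚ ♝ ♞ ♜
♟ ♟ ♟ ♟ ♟ · ♟ ♟
· · · · · ♟ · ·
· · · · · · · ·
· ♙ · · · · · ·
· · · · ♙ · · ·
♙ · ♙ ♙ · ♙ ♙ ♙
♖ ♘ ♗ ♕ ♔ ♗ ♘ ♖


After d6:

♜ ♞ ♝ ♛ ♚ ♝ ♞ ♜
♟ ♟ ♟ · ♟ · ♟ ♟
· · · ♟ · ♟ · ·
· · · · · · · ·
· ♙ · · · · · ·
· · · · ♙ · · ·
♙ · ♙ ♙ · ♙ ♙ ♙
♖ ♘ ♗ ♕ ♔ ♗ ♘ ♖


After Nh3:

♜ ♞ ♝ ♛ ♚ ♝ ♞ ♜
♟ ♟ ♟ · ♟ · ♟ ♟
· · · ♟ · ♟ · ·
· · · · · · · ·
· ♙ · · · · · ·
· · · · ♙ · · ♘
♙ · ♙ ♙ · ♙ ♙ ♙
♖ ♘ ♗ ♕ ♔ ♗ · ♖


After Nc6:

♜ · ♝ ♛ ♚ ♝ ♞ ♜
♟ ♟ ♟ · ♟ · ♟ ♟
· · ♞ ♟ · ♟ · ·
· · · · · · · ·
· ♙ · · · · · ·
· · · · ♙ · · ♘
♙ · ♙ ♙ · ♙ ♙ ♙
♖ ♘ ♗ ♕ ♔ ♗ · ♖


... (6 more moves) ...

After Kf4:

♜ · · ♛ ♚ ♝ ♞ ♜
♟ ♟ ♟ · ♟ · ♟ ·
· · ♞ ♟ · ♟ · ·
· · · · · ♝ · ·
· ♙ · · · ♔ · ♟
· · · · ♙ ♙ · ♘
♙ · ♙ ♙ · · ♙ ♙
♖ ♘ ♗ ♕ · ♗ · ♖


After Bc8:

♜ · ♝ ♛ ♚ ♝ ♞ ♜
♟ ♟ ♟ · ♟ · ♟ ·
· · ♞ ♟ · ♟ · ·
· · · · · · · ·
· ♙ · · · ♔ · ♟
· · · · ♙ ♙ · ♘
♙ · ♙ ♙ · · ♙ ♙
♖ ♘ ♗ ♕ · ♗ · ♖



  a b c d e f g h
  ─────────────────
8│♜ · ♝ ♛ ♚ ♝ ♞ ♜│8
7│♟ ♟ ♟ · ♟ · ♟ ·│7
6│· · ♞ ♟ · ♟ · ·│6
5│· · · · · · · ·│5
4│· ♙ · · · ♔ · ♟│4
3│· · · · ♙ ♙ · ♘│3
2│♙ · ♙ ♙ · · ♙ ♙│2
1│♖ ♘ ♗ ♕ · ♗ · ♖│1
  ─────────────────
  a b c d e f g h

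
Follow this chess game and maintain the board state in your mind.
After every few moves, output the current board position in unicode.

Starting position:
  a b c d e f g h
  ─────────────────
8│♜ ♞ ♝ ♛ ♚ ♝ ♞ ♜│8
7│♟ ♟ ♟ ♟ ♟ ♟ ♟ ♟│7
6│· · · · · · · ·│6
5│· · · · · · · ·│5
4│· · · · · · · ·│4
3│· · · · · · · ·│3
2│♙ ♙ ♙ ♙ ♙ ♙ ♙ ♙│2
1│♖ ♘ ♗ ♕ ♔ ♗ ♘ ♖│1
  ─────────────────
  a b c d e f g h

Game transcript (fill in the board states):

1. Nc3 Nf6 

  a b c d e f g h
  ─────────────────
8│♜ ♞ ♝ ♛ ♚ ♝ · ♜│8
7│♟ ♟ ♟ ♟ ♟ ♟ ♟ ♟│7
6│· · · · · ♞ · ·│6
5│· · · · · · · ·│5
4│· · · · · · · ·│4
3│· · ♘ · · · · ·│3
2│♙ ♙ ♙ ♙ ♙ ♙ ♙ ♙│2
1│♖ · ♗ ♕ ♔ ♗ ♘ ♖│1
  ─────────────────
  a b c d e f g h

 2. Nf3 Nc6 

  a b c d e f g h
  ─────────────────
8│♜ · ♝ ♛ ♚ ♝ · ♜│8
7│♟ ♟ ♟ ♟ ♟ ♟ ♟ ♟│7
6│· · ♞ · · ♞ · ·│6
5│· · · · · · · ·│5
4│· · · · · · · ·│4
3│· · ♘ · · ♘ · ·│3
2│♙ ♙ ♙ ♙ ♙ ♙ ♙ ♙│2
1│♖ · ♗ ♕ ♔ ♗ · ♖│1
  ─────────────────
  a b c d e f g h

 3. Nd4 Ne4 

  a b c d e f g h
  ─────────────────
8│♜ · ♝ ♛ ♚ ♝ · ♜│8
7│♟ ♟ ♟ ♟ ♟ ♟ ♟ ♟│7
6│· · ♞ · · · · ·│6
5│· · · · · · · ·│5
4│· · · ♘ ♞ · · ·│4
3│· · ♘ · · · · ·│3
2│♙ ♙ ♙ ♙ ♙ ♙ ♙ ♙│2
1│♖ · ♗ ♕ ♔ ♗ · ♖│1
  ─────────────────
  a b c d e f g h

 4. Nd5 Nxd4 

  a b c d e f g h
  ─────────────────
8│♜ · ♝ ♛ ♚ ♝ · ♜│8
7│♟ ♟ ♟ ♟ ♟ ♟ ♟ ♟│7
6│· · · · · · · ·│6
5│· · · ♘ · · · ·│5
4│· · · ♞ ♞ · · ·│4
3│· · · · · · · ·│3
2│♙ ♙ ♙ ♙ ♙ ♙ ♙ ♙│2
1│♖ · ♗ ♕ ♔ ♗ · ♖│1
  ─────────────────
  a b c d e f g h

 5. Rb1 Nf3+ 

  a b c d e f g h
  ─────────────────
8│♜ · ♝ ♛ ♚ ♝ · ♜│8
7│♟ ♟ ♟ ♟ ♟ ♟ ♟ ♟│7
6│· · · · · · · ·│6
5│· · · ♘ · · · ·│5
4│· · · · ♞ · · ·│4
3│· · · · · ♞ · ·│3
2│♙ ♙ ♙ ♙ ♙ ♙ ♙ ♙│2
1│· ♖ ♗ ♕ ♔ ♗ · ♖│1
  ─────────────────
  a b c d e f g h



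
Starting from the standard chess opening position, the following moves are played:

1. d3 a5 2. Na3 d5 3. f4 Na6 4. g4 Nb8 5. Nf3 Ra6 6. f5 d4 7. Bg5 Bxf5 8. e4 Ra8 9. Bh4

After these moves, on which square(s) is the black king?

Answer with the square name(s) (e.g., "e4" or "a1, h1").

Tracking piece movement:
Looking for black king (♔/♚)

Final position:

  a b c d e f g h
  ─────────────────
8│♜ ♞ · ♛ ♚ ♝ ♞ ♜│8
7│· ♟ ♟ · ♟ ♟ ♟ ♟│7
6│· · · · · · · ·│6
5│♟ · · · · ♝ · ·│5
4│· · · ♟ ♙ · ♙ ♗│4
3│♘ · · ♙ · ♘ · ·│3
2│♙ ♙ ♙ · · · · ♙│2
1│♖ · · ♕ ♔ ♗ · ♖│1
  ─────────────────
  a b c d e f g h


e8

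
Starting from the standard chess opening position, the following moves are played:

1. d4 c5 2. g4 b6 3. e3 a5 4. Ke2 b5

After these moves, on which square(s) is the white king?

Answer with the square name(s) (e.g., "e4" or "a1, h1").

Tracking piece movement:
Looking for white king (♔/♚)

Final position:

  a b c d e f g h
  ─────────────────
8│♜ ♞ ♝ ♛ ♚ ♝ ♞ ♜│8
7│· · · ♟ ♟ ♟ ♟ ♟│7
6│· · · · · · · ·│6
5│♟ ♟ ♟ · · · · ·│5
4│· · · ♙ · · ♙ ·│4
3│· · · · ♙ · · ·│3
2│♙ ♙ ♙ · ♔ ♙ · ♙│2
1│♖ ♘ ♗ ♕ · ♗ ♘ ♖│1
  ─────────────────
  a b c d e f g h


e2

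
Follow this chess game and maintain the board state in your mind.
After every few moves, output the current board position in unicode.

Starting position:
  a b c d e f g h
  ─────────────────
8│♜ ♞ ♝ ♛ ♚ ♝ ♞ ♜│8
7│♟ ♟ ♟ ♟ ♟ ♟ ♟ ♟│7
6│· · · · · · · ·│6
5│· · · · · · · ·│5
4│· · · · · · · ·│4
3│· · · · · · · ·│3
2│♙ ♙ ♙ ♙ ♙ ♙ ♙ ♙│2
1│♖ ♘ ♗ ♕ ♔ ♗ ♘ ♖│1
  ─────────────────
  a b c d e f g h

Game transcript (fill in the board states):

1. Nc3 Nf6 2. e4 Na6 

  a b c d e f g h
  ─────────────────
8│♜ · ♝ ♛ ♚ ♝ · ♜│8
7│♟ ♟ ♟ ♟ ♟ ♟ ♟ ♟│7
6│♞ · · · · ♞ · ·│6
5│· · · · · · · ·│5
4│· · · · ♙ · · ·│4
3│· · ♘ · · · · ·│3
2│♙ ♙ ♙ ♙ · ♙ ♙ ♙│2
1│♖ · ♗ ♕ ♔ ♗ ♘ ♖│1
  ─────────────────
  a b c d e f g h

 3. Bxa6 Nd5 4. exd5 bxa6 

  a b c d e f g h
  ─────────────────
8│♜ · ♝ ♛ ♚ ♝ · ♜│8
7│♟ · ♟ ♟ ♟ ♟ ♟ ♟│7
6│♟ · · · · · · ·│6
5│· · · ♙ · · · ·│5
4│· · · · · · · ·│4
3│· · ♘ · · · · ·│3
2│♙ ♙ ♙ ♙ · ♙ ♙ ♙│2
1│♖ · ♗ ♕ ♔ · ♘ ♖│1
  ─────────────────
  a b c d e f g h

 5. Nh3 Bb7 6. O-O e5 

  a b c d e f g h
  ─────────────────
8│♜ · · ♛ ♚ ♝ · ♜│8
7│♟ ♝ ♟ ♟ · ♟ ♟ ♟│7
6│♟ · · · · · · ·│6
5│· · · ♙ ♟ · · ·│5
4│· · · · · · · ·│4
3│· · ♘ · · · · ♘│3
2│♙ ♙ ♙ ♙ · ♙ ♙ ♙│2
1│♖ · ♗ ♕ · ♖ ♔ ·│1
  ─────────────────
  a b c d e f g h

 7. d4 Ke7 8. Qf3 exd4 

  a b c d e f g h
  ─────────────────
8│♜ · · ♛ · ♝ · ♜│8
7│♟ ♝ ♟ ♟ ♚ ♟ ♟ ♟│7
6│♟ · · · · · · ·│6
5│· · · ♙ · · · ·│5
4│· · · ♟ · · · ·│4
3│· · ♘ · · ♕ · ♘│3
2│♙ ♙ ♙ · · ♙ ♙ ♙│2
1│♖ · ♗ · · ♖ ♔ ·│1
  ─────────────────
  a b c d e f g h

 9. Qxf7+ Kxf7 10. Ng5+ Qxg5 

  a b c d e f g h
  ─────────────────
8│♜ · · · · ♝ · ♜│8
7│♟ ♝ ♟ ♟ · ♚ ♟ ♟│7
6│♟ · · · · · · ·│6
5│· · · ♙ · · ♛ ·│5
4│· · · ♟ · · · ·│4
3│· · ♘ · · · · ·│3
2│♙ ♙ ♙ · · ♙ ♙ ♙│2
1│♖ · ♗ · · ♖ ♔ ·│1
  ─────────────────
  a b c d e f g h



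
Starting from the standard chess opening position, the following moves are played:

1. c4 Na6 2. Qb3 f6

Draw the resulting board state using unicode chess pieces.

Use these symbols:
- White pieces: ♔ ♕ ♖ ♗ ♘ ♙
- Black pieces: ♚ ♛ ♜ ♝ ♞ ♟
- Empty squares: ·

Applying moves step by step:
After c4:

♜ ♞ ♝ ♛ ♚ ♝ ♞ ♜
♟ ♟ ♟ ♟ ♟ ♟ ♟ ♟
· · · · · · · ·
· · · · · · · ·
· · ♙ · · · · ·
· · · · · · · ·
♙ ♙ · ♙ ♙ ♙ ♙ ♙
♖ ♘ ♗ ♕ ♔ ♗ ♘ ♖


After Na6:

♜ · ♝ ♛ ♚ ♝ ♞ ♜
♟ ♟ ♟ ♟ ♟ ♟ ♟ ♟
♞ · · · · · · ·
· · · · · · · ·
· · ♙ · · · · ·
· · · · · · · ·
♙ ♙ · ♙ ♙ ♙ ♙ ♙
♖ ♘ ♗ ♕ ♔ ♗ ♘ ♖


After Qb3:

♜ · ♝ ♛ ♚ ♝ ♞ ♜
♟ ♟ ♟ ♟ ♟ ♟ ♟ ♟
♞ · · · · · · ·
· · · · · · · ·
· · ♙ · · · · ·
· ♕ · · · · · ·
♙ ♙ · ♙ ♙ ♙ ♙ ♙
♖ ♘ ♗ · ♔ ♗ ♘ ♖


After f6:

♜ · ♝ ♛ ♚ ♝ ♞ ♜
♟ ♟ ♟ ♟ ♟ · ♟ ♟
♞ · · · · ♟ · ·
· · · · · · · ·
· · ♙ · · · · ·
· ♕ · · · · · ·
♙ ♙ · ♙ ♙ ♙ ♙ ♙
♖ ♘ ♗ · ♔ ♗ ♘ ♖



  a b c d e f g h
  ─────────────────
8│♜ · ♝ ♛ ♚ ♝ ♞ ♜│8
7│♟ ♟ ♟ ♟ ♟ · ♟ ♟│7
6│♞ · · · · ♟ · ·│6
5│· · · · · · · ·│5
4│· · ♙ · · · · ·│4
3│· ♕ · · · · · ·│3
2│♙ ♙ · ♙ ♙ ♙ ♙ ♙│2
1│♖ ♘ ♗ · ♔ ♗ ♘ ♖│1
  ─────────────────
  a b c d e f g h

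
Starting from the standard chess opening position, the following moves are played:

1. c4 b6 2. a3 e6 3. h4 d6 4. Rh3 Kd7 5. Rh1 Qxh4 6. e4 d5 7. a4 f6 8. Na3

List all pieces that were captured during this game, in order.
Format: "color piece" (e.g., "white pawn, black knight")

Tracking captures:
  Qxh4: captured white pawn

white pawn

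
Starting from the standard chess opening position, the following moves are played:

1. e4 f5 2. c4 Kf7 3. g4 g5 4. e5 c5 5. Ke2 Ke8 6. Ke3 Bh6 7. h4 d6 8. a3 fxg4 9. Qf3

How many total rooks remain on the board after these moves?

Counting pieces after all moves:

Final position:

  a b c d e f g h
  ─────────────────
8│♜ ♞ ♝ ♛ ♚ · ♞ ♜│8
7│♟ ♟ · · ♟ · · ♟│7
6│· · · ♟ · · · ♝│6
5│· · ♟ · ♙ · ♟ ·│5
4│· · ♙ · · · ♟ ♙│4
3│♙ · · · ♔ ♕ · ·│3
2│· ♙ · ♙ · ♙ · ·│2
1│♖ ♘ ♗ · · ♗ ♘ ♖│1
  ─────────────────
  a b c d e f g h


4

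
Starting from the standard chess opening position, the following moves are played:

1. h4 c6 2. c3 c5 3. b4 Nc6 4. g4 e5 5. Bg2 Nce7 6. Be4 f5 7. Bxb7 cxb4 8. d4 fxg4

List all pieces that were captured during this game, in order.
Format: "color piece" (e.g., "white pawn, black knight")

Tracking captures:
  Bxb7: captured black pawn
  cxb4: captured white pawn
  fxg4: captured white pawn

black pawn, white pawn, white pawn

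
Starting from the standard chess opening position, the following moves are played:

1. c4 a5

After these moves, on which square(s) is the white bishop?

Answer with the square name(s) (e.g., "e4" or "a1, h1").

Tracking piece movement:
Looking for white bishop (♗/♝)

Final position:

  a b c d e f g h
  ─────────────────
8│♜ ♞ ♝ ♛ ♚ ♝ ♞ ♜│8
7│· ♟ ♟ ♟ ♟ ♟ ♟ ♟│7
6│· · · · · · · ·│6
5│♟ · · · · · · ·│5
4│· · ♙ · · · · ·│4
3│· · · · · · · ·│3
2│♙ ♙ · ♙ ♙ ♙ ♙ ♙│2
1│♖ ♘ ♗ ♕ ♔ ♗ ♘ ♖│1
  ─────────────────
  a b c d e f g h


c1, f1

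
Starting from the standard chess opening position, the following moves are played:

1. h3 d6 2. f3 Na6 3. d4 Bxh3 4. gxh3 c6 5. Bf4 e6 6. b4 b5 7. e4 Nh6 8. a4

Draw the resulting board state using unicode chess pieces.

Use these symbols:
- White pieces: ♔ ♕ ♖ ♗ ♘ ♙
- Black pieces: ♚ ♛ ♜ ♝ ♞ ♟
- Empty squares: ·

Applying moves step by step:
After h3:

♜ ♞ ♝ ♛ ♚ ♝ ♞ ♜
♟ ♟ ♟ ♟ ♟ ♟ ♟ ♟
· · · · · · · ·
· · · · · · · ·
· · · · · · · ·
· · · · · · · ♙
♙ ♙ ♙ ♙ ♙ ♙ ♙ ·
♖ ♘ ♗ ♕ ♔ ♗ ♘ ♖


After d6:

♜ ♞ ♝ ♛ ♚ ♝ ♞ ♜
♟ ♟ ♟ · ♟ ♟ ♟ ♟
· · · ♟ · · · ·
· · · · · · · ·
· · · · · · · ·
· · · · · · · ♙
♙ ♙ ♙ ♙ ♙ ♙ ♙ ·
♖ ♘ ♗ ♕ ♔ ♗ ♘ ♖


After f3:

♜ ♞ ♝ ♛ ♚ ♝ ♞ ♜
♟ ♟ ♟ · ♟ ♟ ♟ ♟
· · · ♟ · · · ·
· · · · · · · ·
· · · · · · · ·
· · · · · ♙ · ♙
♙ ♙ ♙ ♙ ♙ · ♙ ·
♖ ♘ ♗ ♕ ♔ ♗ ♘ ♖


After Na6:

♜ · ♝ ♛ ♚ ♝ ♞ ♜
♟ ♟ ♟ · ♟ ♟ ♟ ♟
♞ · · ♟ · · · ·
· · · · · · · ·
· · · · · · · ·
· · · · · ♙ · ♙
♙ ♙ ♙ ♙ ♙ · ♙ ·
♖ ♘ ♗ ♕ ♔ ♗ ♘ ♖


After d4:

♜ · ♝ ♛ ♚ ♝ ♞ ♜
♟ ♟ ♟ · ♟ ♟ ♟ ♟
♞ · · ♟ · · · ·
· · · · · · · ·
· · · ♙ · · · ·
· · · · · ♙ · ♙
♙ ♙ ♙ · ♙ · ♙ ·
♖ ♘ ♗ ♕ ♔ ♗ ♘ ♖


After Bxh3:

♜ · · ♛ ♚ ♝ ♞ ♜
♟ ♟ ♟ · ♟ ♟ ♟ ♟
♞ · · ♟ · · · ·
· · · · · · · ·
· · · ♙ · · · ·
· · · · · ♙ · ♝
♙ ♙ ♙ · ♙ · ♙ ·
♖ ♘ ♗ ♕ ♔ ♗ ♘ ♖


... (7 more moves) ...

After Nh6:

♜ · · ♛ ♚ ♝ · ♜
♟ · · · · ♟ ♟ ♟
♞ · ♟ ♟ ♟ · · ♞
· ♟ · · · · · ·
· ♙ · ♙ ♙ ♗ · ·
· · · · · ♙ · ♙
♙ · ♙ · · · · ·
♖ ♘ · ♕ ♔ ♗ ♘ ♖


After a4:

♜ · · ♛ ♚ ♝ · ♜
♟ · · · · ♟ ♟ ♟
♞ · ♟ ♟ ♟ · · ♞
· ♟ · · · · · ·
♙ ♙ · ♙ ♙ ♗ · ·
· · · · · ♙ · ♙
· · ♙ · · · · ·
♖ ♘ · ♕ ♔ ♗ ♘ ♖



  a b c d e f g h
  ─────────────────
8│♜ · · ♛ ♚ ♝ · ♜│8
7│♟ · · · · ♟ ♟ ♟│7
6│♞ · ♟ ♟ ♟ · · ♞│6
5│· ♟ · · · · · ·│5
4│♙ ♙ · ♙ ♙ ♗ · ·│4
3│· · · · · ♙ · ♙│3
2│· · ♙ · · · · ·│2
1│♖ ♘ · ♕ ♔ ♗ ♘ ♖│1
  ─────────────────
  a b c d e f g h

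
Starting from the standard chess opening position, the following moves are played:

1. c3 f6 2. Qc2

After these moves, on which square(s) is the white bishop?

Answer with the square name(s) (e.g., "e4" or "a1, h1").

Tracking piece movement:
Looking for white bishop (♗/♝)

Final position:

  a b c d e f g h
  ─────────────────
8│♜ ♞ ♝ ♛ ♚ ♝ ♞ ♜│8
7│♟ ♟ ♟ ♟ ♟ · ♟ ♟│7
6│· · · · · ♟ · ·│6
5│· · · · · · · ·│5
4│· · · · · · · ·│4
3│· · ♙ · · · · ·│3
2│♙ ♙ ♕ ♙ ♙ ♙ ♙ ♙│2
1│♖ ♘ ♗ · ♔ ♗ ♘ ♖│1
  ─────────────────
  a b c d e f g h


c1, f1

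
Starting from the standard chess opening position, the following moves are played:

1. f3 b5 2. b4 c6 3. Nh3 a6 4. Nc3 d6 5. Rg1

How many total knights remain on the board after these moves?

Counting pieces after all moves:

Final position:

  a b c d e f g h
  ─────────────────
8│♜ ♞ ♝ ♛ ♚ ♝ ♞ ♜│8
7│· · · · ♟ ♟ ♟ ♟│7
6│♟ · ♟ ♟ · · · ·│6
5│· ♟ · · · · · ·│5
4│· ♙ · · · · · ·│4
3│· · ♘ · · ♙ · ♘│3
2│♙ · ♙ ♙ ♙ · ♙ ♙│2
1│♖ · ♗ ♕ ♔ ♗ ♖ ·│1
  ─────────────────
  a b c d e f g h


4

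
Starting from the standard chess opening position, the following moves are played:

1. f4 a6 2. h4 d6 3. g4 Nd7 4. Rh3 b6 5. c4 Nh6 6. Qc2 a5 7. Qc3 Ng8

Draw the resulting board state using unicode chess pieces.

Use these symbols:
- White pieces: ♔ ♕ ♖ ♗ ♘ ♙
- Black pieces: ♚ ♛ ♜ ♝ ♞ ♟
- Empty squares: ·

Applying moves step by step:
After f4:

♜ ♞ ♝ ♛ ♚ ♝ ♞ ♜
♟ ♟ ♟ ♟ ♟ ♟ ♟ ♟
· · · · · · · ·
· · · · · · · ·
· · · · · ♙ · ·
· · · · · · · ·
♙ ♙ ♙ ♙ ♙ · ♙ ♙
♖ ♘ ♗ ♕ ♔ ♗ ♘ ♖


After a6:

♜ ♞ ♝ ♛ ♚ ♝ ♞ ♜
· ♟ ♟ ♟ ♟ ♟ ♟ ♟
♟ · · · · · · ·
· · · · · · · ·
· · · · · ♙ · ·
· · · · · · · ·
♙ ♙ ♙ ♙ ♙ · ♙ ♙
♖ ♘ ♗ ♕ ♔ ♗ ♘ ♖


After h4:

♜ ♞ ♝ ♛ ♚ ♝ ♞ ♜
· ♟ ♟ ♟ ♟ ♟ ♟ ♟
♟ · · · · · · ·
· · · · · · · ·
· · · · · ♙ · ♙
· · · · · · · ·
♙ ♙ ♙ ♙ ♙ · ♙ ·
♖ ♘ ♗ ♕ ♔ ♗ ♘ ♖


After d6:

♜ ♞ ♝ ♛ ♚ ♝ ♞ ♜
· ♟ ♟ · ♟ ♟ ♟ ♟
♟ · · ♟ · · · ·
· · · · · · · ·
· · · · · ♙ · ♙
· · · · · · · ·
♙ ♙ ♙ ♙ ♙ · ♙ ·
♖ ♘ ♗ ♕ ♔ ♗ ♘ ♖


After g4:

♜ ♞ ♝ ♛ ♚ ♝ ♞ ♜
· ♟ ♟ · ♟ ♟ ♟ ♟
♟ · · ♟ · · · ·
· · · · · · · ·
· · · · · ♙ ♙ ♙
· · · · · · · ·
♙ ♙ ♙ ♙ ♙ · · ·
♖ ♘ ♗ ♕ ♔ ♗ ♘ ♖


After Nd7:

♜ · ♝ ♛ ♚ ♝ ♞ ♜
· ♟ ♟ ♞ ♟ ♟ ♟ ♟
♟ · · ♟ · · · ·
· · · · · · · ·
· · · · · ♙ ♙ ♙
· · · · · · · ·
♙ ♙ ♙ ♙ ♙ · · ·
♖ ♘ ♗ ♕ ♔ ♗ ♘ ♖


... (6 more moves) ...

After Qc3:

♜ · ♝ ♛ ♚ ♝ · ♜
· · ♟ ♞ ♟ ♟ ♟ ♟
· ♟ · ♟ · · · ♞
♟ · · · · · · ·
· · ♙ · · ♙ ♙ ♙
· · ♕ · · · · ♖
♙ ♙ · ♙ ♙ · · ·
♖ ♘ ♗ · ♔ ♗ ♘ ·


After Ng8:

♜ · ♝ ♛ ♚ ♝ ♞ ♜
· · ♟ ♞ ♟ ♟ ♟ ♟
· ♟ · ♟ · · · ·
♟ · · · · · · ·
· · ♙ · · ♙ ♙ ♙
· · ♕ · · · · ♖
♙ ♙ · ♙ ♙ · · ·
♖ ♘ ♗ · ♔ ♗ ♘ ·



  a b c d e f g h
  ─────────────────
8│♜ · ♝ ♛ ♚ ♝ ♞ ♜│8
7│· · ♟ ♞ ♟ ♟ ♟ ♟│7
6│· ♟ · ♟ · · · ·│6
5│♟ · · · · · · ·│5
4│· · ♙ · · ♙ ♙ ♙│4
3│· · ♕ · · · · ♖│3
2│♙ ♙ · ♙ ♙ · · ·│2
1│♖ ♘ ♗ · ♔ ♗ ♘ ·│1
  ─────────────────
  a b c d e f g h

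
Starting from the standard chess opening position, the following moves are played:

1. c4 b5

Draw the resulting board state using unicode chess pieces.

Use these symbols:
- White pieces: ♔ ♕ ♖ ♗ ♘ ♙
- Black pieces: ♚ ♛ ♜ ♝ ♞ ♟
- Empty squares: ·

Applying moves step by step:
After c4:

♜ ♞ ♝ ♛ ♚ ♝ ♞ ♜
♟ ♟ ♟ ♟ ♟ ♟ ♟ ♟
· · · · · · · ·
· · · · · · · ·
· · ♙ · · · · ·
· · · · · · · ·
♙ ♙ · ♙ ♙ ♙ ♙ ♙
♖ ♘ ♗ ♕ ♔ ♗ ♘ ♖


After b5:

♜ ♞ ♝ ♛ ♚ ♝ ♞ ♜
♟ · ♟ ♟ ♟ ♟ ♟ ♟
· · · · · · · ·
· ♟ · · · · · ·
· · ♙ · · · · ·
· · · · · · · ·
♙ ♙ · ♙ ♙ ♙ ♙ ♙
♖ ♘ ♗ ♕ ♔ ♗ ♘ ♖



  a b c d e f g h
  ─────────────────
8│♜ ♞ ♝ ♛ ♚ ♝ ♞ ♜│8
7│♟ · ♟ ♟ ♟ ♟ ♟ ♟│7
6│· · · · · · · ·│6
5│· ♟ · · · · · ·│5
4│· · ♙ · · · · ·│4
3│· · · · · · · ·│3
2│♙ ♙ · ♙ ♙ ♙ ♙ ♙│2
1│♖ ♘ ♗ ♕ ♔ ♗ ♘ ♖│1
  ─────────────────
  a b c d e f g h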